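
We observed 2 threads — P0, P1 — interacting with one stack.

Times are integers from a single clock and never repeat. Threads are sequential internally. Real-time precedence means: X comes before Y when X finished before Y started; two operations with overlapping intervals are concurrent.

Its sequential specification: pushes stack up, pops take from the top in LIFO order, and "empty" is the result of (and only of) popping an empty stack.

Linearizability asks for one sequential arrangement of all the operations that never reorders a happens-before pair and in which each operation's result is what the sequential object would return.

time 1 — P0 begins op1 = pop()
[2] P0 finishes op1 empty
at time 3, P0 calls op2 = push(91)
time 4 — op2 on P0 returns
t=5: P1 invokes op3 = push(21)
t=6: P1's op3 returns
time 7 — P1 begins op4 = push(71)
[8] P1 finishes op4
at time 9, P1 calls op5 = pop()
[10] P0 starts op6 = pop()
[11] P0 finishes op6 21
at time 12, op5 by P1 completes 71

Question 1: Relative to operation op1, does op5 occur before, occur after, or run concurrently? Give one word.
Answer: after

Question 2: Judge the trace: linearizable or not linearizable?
one valid linearization: op1, op2, op3, op4, op5, op6
step 1: op1 pop() → empty — stack <>
step 2: op2 push(91) — stack <91>
step 3: op3 push(21) — stack <91,21>
step 4: op4 push(71) — stack <91,21,71>
step 5: op5 pop() → 71 — stack <91,21>
step 6: op6 pop() → 21 — stack <91>

linearizable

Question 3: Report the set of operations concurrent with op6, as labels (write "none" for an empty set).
Answer: op5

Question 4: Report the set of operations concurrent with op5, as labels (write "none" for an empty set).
Answer: op6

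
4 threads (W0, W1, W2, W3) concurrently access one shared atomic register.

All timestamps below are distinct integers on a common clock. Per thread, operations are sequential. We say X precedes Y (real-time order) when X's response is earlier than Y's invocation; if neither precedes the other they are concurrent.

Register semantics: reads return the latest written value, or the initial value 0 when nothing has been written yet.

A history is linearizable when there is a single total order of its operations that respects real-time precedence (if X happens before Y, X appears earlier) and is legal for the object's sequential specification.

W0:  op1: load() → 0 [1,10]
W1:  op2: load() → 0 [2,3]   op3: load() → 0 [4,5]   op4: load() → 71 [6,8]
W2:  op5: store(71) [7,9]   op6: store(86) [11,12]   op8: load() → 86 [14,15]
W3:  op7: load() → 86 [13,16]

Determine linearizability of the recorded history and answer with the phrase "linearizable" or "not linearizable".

linearizable

a witness: op1, op2, op3, op5, op4, op6, op7, op8
1. op1 load() → 0, leaving value 0
2. op2 load() → 0, leaving value 0
3. op3 load() → 0, leaving value 0
4. op5 store(71), leaving value 71
5. op4 load() → 71, leaving value 71
6. op6 store(86), leaving value 86
7. op7 load() → 86, leaving value 86
8. op8 load() → 86, leaving value 86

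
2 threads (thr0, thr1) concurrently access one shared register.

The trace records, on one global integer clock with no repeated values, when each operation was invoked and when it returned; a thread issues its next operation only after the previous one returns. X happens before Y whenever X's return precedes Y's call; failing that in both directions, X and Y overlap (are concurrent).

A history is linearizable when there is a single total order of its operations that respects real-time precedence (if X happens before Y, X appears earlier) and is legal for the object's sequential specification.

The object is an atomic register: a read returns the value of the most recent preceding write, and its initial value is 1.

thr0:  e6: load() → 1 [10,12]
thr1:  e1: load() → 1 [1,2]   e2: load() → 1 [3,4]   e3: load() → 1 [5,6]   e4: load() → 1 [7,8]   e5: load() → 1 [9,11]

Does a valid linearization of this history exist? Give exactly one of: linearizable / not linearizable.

linearizable

witness order: e1, e2, e3, e4, e5, e6
step 1: e1 load() → 1 — value 1
step 2: e2 load() → 1 — value 1
step 3: e3 load() → 1 — value 1
step 4: e4 load() → 1 — value 1
step 5: e5 load() → 1 — value 1
step 6: e6 load() → 1 — value 1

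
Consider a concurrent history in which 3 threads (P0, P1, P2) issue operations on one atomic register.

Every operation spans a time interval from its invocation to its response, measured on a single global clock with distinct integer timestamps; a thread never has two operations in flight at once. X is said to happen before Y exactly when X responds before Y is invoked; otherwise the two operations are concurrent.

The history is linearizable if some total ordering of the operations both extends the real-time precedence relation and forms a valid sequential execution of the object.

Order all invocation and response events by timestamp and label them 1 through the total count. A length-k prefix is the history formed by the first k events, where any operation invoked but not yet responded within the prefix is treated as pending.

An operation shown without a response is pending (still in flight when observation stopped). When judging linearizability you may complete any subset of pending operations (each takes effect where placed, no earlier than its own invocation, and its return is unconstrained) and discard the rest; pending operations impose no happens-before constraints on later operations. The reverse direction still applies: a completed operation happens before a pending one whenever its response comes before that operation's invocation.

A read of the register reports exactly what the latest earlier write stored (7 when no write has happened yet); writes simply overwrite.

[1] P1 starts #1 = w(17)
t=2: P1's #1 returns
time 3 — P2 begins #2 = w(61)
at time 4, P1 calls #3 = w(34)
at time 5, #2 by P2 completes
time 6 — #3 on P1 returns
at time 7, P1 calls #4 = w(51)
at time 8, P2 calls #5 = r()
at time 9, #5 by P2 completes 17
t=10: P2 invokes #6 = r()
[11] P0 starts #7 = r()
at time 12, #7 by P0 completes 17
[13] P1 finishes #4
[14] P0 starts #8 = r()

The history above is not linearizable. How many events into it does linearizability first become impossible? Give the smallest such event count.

9

one valid order for events 1..8 is #1, #2, #3:
after step 1 (#1 w(17)): value 17
after step 2 (#2 w(61)): value 61
after step 3 (#3 w(34)): value 34
at event 9 (#5's time-9 response) nothing linearizes any more
every completion of the 1 pending operation (#4) was checked; none linearizes
one such order, #1, #2, #3, #5 (pending dropped), breaks at step 4 where #5 r() → 17 is illegal
one such order, #1, #3, #2, #5 (pending dropped), breaks at step 4 where #5 r() → 17 is illegal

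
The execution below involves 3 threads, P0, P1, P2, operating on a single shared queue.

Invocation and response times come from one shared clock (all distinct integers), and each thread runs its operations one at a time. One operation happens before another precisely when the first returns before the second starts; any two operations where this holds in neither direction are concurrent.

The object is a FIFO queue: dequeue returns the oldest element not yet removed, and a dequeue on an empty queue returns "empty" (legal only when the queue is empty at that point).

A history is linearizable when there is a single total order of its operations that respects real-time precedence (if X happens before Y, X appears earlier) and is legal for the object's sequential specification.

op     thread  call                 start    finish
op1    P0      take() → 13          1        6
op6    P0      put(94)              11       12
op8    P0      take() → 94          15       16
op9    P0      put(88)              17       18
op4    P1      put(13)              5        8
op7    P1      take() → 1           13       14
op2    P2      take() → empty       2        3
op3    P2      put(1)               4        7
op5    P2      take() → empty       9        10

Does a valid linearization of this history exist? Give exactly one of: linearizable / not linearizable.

cut after 9 events: linearizable; cut after 10 events (op5 responds, time 10): not linearizable
the 5 completed operations admit 8 real-time orders; each fails the queue replay
sample order op1, op2, op3, op4, op5 stalls at step 1 — op1 take() → 13 has no legal effect
sample order op1, op2, op4, op3, op5 stalls at step 1 — op1 take() → 13 has no legal effect

not linearizable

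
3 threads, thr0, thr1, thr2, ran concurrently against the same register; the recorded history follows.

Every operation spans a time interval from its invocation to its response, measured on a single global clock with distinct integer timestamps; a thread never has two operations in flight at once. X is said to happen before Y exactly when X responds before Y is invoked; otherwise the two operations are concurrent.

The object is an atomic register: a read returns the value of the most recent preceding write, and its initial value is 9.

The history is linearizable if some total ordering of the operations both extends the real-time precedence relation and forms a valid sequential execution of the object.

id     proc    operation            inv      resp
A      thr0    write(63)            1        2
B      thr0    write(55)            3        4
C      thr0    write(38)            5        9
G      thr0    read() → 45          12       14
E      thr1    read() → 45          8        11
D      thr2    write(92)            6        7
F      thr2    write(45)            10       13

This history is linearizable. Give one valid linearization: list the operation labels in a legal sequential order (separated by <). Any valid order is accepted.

step 1: A write(63) — value 63
step 2: B write(55) — value 55
step 3: C write(38) — value 38
step 4: D write(92) — value 92
step 5: F write(45) — value 45
step 6: E read() → 45 — value 45
step 7: G read() → 45 — value 45

A < B < C < D < F < E < G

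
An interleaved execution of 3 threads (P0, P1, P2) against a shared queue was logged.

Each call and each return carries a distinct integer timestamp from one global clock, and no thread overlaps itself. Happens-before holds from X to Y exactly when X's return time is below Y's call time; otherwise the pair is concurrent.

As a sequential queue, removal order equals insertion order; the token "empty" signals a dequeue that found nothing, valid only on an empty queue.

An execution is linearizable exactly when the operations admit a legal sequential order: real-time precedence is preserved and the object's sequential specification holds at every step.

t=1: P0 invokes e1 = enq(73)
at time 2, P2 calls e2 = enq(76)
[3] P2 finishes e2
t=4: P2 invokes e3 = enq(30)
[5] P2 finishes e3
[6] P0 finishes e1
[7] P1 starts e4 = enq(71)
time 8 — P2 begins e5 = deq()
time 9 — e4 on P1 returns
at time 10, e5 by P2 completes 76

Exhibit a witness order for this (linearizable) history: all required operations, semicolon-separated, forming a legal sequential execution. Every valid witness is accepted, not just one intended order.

e2; e1; e3; e4; e5

step 1: e2 enq(76) — queue <76>
step 2: e1 enq(73) — queue <76,73>
step 3: e3 enq(30) — queue <76,73,30>
step 4: e4 enq(71) — queue <76,73,30,71>
step 5: e5 deq() → 76 — queue <73,30,71>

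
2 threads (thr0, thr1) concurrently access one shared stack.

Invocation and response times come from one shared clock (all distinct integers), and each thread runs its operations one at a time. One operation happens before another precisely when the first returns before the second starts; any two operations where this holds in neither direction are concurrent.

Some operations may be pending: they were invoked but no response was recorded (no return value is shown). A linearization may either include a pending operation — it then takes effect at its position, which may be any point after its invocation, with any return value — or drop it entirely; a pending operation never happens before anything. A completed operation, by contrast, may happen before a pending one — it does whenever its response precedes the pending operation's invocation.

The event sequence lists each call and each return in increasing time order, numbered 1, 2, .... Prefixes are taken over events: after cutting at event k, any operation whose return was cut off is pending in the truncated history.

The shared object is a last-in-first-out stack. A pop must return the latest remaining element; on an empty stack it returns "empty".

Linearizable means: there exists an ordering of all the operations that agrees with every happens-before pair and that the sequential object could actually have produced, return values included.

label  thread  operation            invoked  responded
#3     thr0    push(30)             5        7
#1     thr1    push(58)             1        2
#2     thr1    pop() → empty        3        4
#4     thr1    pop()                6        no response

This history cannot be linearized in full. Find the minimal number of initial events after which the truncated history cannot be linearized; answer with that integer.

4

events 1..3 are linearizable; a witness order is #1:
after step 1 (#1 push(58)): stack <58>
at event 4 (#2's time-4 response) nothing linearizes any more
for example #1, #2 fails at step 2: #2 pop() → empty is not legal there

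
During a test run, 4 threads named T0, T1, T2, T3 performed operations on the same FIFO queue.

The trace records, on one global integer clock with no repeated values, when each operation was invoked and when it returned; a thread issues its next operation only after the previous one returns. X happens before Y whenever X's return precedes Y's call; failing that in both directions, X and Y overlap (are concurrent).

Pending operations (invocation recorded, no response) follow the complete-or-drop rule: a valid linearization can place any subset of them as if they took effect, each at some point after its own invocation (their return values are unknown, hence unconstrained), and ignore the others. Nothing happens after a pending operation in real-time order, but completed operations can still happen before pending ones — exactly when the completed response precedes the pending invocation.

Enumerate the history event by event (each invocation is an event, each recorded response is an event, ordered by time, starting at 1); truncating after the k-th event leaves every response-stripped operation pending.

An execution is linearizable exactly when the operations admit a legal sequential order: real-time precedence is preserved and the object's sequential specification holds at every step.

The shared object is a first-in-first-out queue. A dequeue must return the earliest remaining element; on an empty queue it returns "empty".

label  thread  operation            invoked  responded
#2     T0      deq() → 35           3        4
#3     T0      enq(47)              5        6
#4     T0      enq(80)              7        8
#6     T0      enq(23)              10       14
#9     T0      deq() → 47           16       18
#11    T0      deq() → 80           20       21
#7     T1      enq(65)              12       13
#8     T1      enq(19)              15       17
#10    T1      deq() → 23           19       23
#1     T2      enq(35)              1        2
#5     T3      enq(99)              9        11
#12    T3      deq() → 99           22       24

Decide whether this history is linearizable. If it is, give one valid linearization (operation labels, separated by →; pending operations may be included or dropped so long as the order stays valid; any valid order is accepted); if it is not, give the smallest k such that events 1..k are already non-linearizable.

after step 1 (#1 enq(35)): queue <35>
after step 2 (#2 deq() → 35): queue <>
after step 3 (#3 enq(47)): queue <47>
after step 4 (#4 enq(80)): queue <47,80>
after step 5 (#5 enq(99)): queue <47,80,99>
after step 6 (#6 enq(23)): queue <47,80,99,23>
after step 7 (#7 enq(65)): queue <47,80,99,23,65>
after step 8 (#8 enq(19)): queue <47,80,99,23,65,19>
after step 9 (#9 deq() → 47): queue <80,99,23,65,19>
after step 10 (#11 deq() → 80): queue <99,23,65,19>
after step 11 (#12 deq() → 99): queue <23,65,19>
after step 12 (#10 deq() → 23): queue <65,19>

linearizable — witness: #1 → #2 → #3 → #4 → #5 → #6 → #7 → #8 → #9 → #11 → #12 → #10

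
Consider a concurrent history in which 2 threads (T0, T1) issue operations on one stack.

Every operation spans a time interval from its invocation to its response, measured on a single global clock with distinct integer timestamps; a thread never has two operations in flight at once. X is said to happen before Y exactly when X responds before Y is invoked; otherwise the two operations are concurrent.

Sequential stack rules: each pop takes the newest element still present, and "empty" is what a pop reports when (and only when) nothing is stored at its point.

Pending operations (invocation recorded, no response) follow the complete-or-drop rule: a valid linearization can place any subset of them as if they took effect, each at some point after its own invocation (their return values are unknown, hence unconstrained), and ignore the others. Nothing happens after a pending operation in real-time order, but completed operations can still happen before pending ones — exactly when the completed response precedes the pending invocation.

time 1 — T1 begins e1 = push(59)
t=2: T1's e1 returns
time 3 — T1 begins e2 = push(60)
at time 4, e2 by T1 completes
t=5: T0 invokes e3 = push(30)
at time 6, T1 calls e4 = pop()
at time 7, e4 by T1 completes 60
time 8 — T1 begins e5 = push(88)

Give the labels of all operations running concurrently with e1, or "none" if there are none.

none

concurrent with e1 ([1,2]): every op whose interval crosses 1..2
e2 [3,4]: after
e3 [5,…): after
e4 [6,7]: after
e5 [8,…): after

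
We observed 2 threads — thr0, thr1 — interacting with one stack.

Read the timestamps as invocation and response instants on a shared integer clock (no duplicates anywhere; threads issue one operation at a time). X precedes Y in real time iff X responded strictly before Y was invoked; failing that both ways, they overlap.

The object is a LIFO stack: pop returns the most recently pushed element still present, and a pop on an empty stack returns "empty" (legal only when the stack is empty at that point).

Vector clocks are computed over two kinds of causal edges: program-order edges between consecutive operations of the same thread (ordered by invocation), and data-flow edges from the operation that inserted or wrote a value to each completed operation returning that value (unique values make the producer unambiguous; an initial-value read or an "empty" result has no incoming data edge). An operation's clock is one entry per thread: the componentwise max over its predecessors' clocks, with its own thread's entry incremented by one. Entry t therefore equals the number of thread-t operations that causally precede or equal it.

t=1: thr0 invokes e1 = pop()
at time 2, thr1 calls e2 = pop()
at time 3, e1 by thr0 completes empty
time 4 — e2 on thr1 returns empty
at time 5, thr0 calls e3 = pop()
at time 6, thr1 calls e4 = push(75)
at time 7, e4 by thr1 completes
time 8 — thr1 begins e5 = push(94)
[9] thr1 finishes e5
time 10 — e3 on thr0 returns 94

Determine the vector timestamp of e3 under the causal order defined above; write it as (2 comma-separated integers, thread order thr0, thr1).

VC(e2, invoked at 2): no causal predecessors; +1 on thr1 → (0, 1)
VC(e1, invoked at 1): no causal predecessors; +1 on thr0 → (1, 0)
merge at e4 (invoked 6): VC(e2)=(0, 1), own-thread bump on thr1 → (0, 2)
merge at e5 (invoked 8): VC(e4)=(0, 2), own-thread bump on thr1 → (0, 3)
merge at e3 (invoked 5): VC(e1)=(1, 0), VC(e5)=(0, 3), own-thread bump on thr0 → (2, 3)
target: VC(e3) = (2, 3)

(2, 3)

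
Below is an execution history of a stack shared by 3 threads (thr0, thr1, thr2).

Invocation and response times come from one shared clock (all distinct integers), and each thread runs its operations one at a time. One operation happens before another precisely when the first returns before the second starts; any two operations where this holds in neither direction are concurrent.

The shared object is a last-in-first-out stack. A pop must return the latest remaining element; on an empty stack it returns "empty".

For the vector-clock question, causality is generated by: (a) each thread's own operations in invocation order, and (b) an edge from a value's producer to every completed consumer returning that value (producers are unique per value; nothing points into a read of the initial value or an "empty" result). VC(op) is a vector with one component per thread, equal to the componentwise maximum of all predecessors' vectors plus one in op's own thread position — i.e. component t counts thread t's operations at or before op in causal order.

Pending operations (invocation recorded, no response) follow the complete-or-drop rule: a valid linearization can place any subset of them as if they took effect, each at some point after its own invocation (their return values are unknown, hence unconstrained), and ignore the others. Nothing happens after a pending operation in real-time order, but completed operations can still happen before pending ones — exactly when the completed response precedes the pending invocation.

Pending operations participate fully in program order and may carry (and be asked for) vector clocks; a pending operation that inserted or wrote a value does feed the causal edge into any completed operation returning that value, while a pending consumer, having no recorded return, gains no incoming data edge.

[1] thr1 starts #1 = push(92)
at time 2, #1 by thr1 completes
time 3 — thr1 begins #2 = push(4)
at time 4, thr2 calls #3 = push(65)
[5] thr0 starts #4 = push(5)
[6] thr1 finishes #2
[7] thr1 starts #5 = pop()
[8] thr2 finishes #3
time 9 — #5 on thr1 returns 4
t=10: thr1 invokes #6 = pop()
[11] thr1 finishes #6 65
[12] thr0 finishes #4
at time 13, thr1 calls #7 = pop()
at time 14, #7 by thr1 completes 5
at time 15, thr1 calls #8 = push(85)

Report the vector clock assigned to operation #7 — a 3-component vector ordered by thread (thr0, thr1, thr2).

(1, 5, 1)

#3 (invocation 4): nothing precedes it; thr2's component alone gives (0, 0, 1)
#1 (invocation 1): nothing precedes it; thr1's component alone gives (0, 1, 0)
#4 (invocation 5): nothing precedes it; thr0's component alone gives (1, 0, 0)
invoked at 3, #2 merges VC(#1)=(0, 1, 0) and bumps thr1's slot → (0, 2, 0)
invoked at 7, #5 merges VC(#2)=(0, 2, 0) and bumps thr1's slot → (0, 3, 0)
invoked at 10, #6 merges VC(#3)=(0, 0, 1), VC(#5)=(0, 3, 0) and bumps thr1's slot → (0, 4, 1)
invoked at 13, #7 merges VC(#4)=(1, 0, 0), VC(#6)=(0, 4, 1) and bumps thr1's slot → (1, 5, 1)
invoked at 15, #8 merges VC(#7)=(1, 5, 1) and bumps thr1's slot → (1, 6, 1)
target: VC(#7) = (1, 5, 1)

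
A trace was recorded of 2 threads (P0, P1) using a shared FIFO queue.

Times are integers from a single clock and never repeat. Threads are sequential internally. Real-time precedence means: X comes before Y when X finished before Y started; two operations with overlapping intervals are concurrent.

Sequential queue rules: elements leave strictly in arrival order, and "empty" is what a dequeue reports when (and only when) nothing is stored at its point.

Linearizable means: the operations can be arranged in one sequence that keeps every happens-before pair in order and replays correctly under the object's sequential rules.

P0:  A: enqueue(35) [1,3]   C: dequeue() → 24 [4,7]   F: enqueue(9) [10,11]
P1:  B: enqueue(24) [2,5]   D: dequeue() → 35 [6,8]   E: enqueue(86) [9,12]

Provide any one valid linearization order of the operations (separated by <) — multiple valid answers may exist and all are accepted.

A < B < D < C < E < F

step 1: A enqueue(35) — queue <35>
step 2: B enqueue(24) — queue <35,24>
step 3: D dequeue() → 35 — queue <24>
step 4: C dequeue() → 24 — queue <>
step 5: E enqueue(86) — queue <86>
step 6: F enqueue(9) — queue <86,9>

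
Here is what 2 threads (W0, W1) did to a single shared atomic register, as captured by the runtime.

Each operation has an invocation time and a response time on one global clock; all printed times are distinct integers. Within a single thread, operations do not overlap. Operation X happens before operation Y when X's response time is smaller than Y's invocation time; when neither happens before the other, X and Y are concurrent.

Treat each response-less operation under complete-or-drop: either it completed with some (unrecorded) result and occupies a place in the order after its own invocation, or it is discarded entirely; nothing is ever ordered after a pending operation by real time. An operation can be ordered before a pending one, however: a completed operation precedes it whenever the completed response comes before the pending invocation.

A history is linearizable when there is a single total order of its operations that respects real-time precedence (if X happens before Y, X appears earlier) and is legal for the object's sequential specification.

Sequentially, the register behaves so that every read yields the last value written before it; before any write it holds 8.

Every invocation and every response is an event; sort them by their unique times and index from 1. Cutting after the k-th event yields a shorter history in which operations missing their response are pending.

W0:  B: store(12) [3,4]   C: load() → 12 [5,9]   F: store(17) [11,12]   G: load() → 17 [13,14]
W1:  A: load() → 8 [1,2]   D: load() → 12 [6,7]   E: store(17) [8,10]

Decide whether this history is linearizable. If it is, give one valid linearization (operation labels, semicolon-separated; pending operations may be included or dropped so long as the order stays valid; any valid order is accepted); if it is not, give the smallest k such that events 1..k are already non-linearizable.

1. A load() → 8, leaving value 8
2. B store(12), leaving value 12
3. C load() → 12, leaving value 12
4. D load() → 12, leaving value 12
5. E store(17), leaving value 17
6. F store(17), leaving value 17
7. G load() → 17, leaving value 17

linearizable — witness: A; B; C; D; E; F; G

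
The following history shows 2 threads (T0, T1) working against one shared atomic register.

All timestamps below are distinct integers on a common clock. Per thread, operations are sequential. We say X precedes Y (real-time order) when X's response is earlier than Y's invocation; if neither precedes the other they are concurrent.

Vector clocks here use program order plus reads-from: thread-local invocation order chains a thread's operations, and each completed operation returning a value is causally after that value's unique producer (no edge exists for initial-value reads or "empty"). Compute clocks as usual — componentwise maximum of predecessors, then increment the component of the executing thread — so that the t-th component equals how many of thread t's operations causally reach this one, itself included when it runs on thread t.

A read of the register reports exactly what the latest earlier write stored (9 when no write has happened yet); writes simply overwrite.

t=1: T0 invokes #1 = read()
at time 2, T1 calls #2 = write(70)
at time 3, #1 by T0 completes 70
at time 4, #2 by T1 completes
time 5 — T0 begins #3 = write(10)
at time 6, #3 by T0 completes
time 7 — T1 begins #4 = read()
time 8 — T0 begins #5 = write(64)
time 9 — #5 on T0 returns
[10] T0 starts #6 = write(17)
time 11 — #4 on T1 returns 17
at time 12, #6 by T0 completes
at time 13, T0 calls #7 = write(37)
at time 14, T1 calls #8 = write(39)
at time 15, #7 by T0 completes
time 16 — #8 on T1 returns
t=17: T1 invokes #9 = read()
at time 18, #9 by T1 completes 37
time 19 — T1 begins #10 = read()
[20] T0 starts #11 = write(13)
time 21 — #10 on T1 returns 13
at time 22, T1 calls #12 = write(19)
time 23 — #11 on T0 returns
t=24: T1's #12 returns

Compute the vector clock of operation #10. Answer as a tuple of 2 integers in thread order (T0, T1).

(6, 5)

no predecessors for #2 (invoked 2): T1 increments from zero → (0, 1)
#1, invoked 1, takes VC(#2)=(0, 1) under max, adds 1 for T0 → (1, 1)
#3, invoked 5, takes VC(#1)=(1, 1) under max, adds 1 for T0 → (2, 1)
#5, invoked 8, takes VC(#3)=(2, 1) under max, adds 1 for T0 → (3, 1)
#6, invoked 10, takes VC(#5)=(3, 1) under max, adds 1 for T0 → (4, 1)
#4, invoked 7, takes VC(#2)=(0, 1), VC(#6)=(4, 1) under max, adds 1 for T1 → (4, 2)
#7, invoked 13, takes VC(#6)=(4, 1) under max, adds 1 for T0 → (5, 1)
#8, invoked 14, takes VC(#4)=(4, 2) under max, adds 1 for T1 → (4, 3)
#11, invoked 20, takes VC(#7)=(5, 1) under max, adds 1 for T0 → (6, 1)
#9, invoked 17, takes VC(#7)=(5, 1), VC(#8)=(4, 3) under max, adds 1 for T1 → (5, 4)
#10, invoked 19, takes VC(#9)=(5, 4), VC(#11)=(6, 1) under max, adds 1 for T1 → (6, 5)
#12, invoked 22, takes VC(#10)=(6, 5) under max, adds 1 for T1 → (6, 6)
target: VC(#10) = (6, 5)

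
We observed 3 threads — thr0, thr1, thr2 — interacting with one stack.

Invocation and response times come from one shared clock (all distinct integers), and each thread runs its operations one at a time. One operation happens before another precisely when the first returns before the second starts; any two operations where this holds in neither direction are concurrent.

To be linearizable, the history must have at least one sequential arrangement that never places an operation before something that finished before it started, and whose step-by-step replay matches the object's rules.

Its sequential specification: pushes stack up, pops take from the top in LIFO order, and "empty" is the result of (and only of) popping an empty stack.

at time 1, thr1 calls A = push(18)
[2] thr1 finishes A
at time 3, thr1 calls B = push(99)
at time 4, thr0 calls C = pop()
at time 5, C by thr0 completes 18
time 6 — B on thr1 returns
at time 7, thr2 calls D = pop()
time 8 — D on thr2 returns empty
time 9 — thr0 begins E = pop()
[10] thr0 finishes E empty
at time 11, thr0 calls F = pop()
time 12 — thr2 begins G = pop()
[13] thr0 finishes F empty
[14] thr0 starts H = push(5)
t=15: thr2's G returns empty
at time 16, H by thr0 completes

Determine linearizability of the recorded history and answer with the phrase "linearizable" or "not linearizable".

events 1..7 are fine; event 8 — the response of D at time 8 — makes the prefix non-linearizable
4 completed operations, 2 real-time-consistent orders — every stack replay fails
one such order, A, B, C, D, breaks at step 3 where C pop() → 18 is illegal
one such order, A, C, B, D, breaks at step 4 where D pop() → empty is illegal

not linearizable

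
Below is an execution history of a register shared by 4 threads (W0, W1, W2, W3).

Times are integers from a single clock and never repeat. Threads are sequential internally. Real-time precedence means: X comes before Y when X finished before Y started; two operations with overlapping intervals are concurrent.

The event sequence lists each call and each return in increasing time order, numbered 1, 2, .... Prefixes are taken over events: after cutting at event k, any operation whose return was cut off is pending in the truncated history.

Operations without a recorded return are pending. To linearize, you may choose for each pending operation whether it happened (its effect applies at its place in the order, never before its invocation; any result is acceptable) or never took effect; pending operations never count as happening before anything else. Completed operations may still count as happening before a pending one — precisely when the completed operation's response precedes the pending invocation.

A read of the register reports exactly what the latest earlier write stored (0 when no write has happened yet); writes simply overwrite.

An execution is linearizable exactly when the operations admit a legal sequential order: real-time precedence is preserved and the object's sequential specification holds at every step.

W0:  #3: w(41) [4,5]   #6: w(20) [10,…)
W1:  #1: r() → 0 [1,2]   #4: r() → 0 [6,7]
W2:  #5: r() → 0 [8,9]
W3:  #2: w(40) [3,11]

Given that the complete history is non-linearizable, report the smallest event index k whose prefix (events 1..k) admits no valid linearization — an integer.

7

events 1..6 are still linearizable — one witness is #1, #2, #3:
step 1: #1 r() → 0 — value 0
step 2: #2 w(40) (pending, included) — value 40
step 3: #3 w(41) — value 41
with event 7 included (#4 responding at time 7), all real-time-consistent orders fail
completion choices over the 1 pending operation (#2) were checked; none helps
one such order, #1, #3, #4 (pending dropped), breaks at step 3 where #4 r() → 0 is illegal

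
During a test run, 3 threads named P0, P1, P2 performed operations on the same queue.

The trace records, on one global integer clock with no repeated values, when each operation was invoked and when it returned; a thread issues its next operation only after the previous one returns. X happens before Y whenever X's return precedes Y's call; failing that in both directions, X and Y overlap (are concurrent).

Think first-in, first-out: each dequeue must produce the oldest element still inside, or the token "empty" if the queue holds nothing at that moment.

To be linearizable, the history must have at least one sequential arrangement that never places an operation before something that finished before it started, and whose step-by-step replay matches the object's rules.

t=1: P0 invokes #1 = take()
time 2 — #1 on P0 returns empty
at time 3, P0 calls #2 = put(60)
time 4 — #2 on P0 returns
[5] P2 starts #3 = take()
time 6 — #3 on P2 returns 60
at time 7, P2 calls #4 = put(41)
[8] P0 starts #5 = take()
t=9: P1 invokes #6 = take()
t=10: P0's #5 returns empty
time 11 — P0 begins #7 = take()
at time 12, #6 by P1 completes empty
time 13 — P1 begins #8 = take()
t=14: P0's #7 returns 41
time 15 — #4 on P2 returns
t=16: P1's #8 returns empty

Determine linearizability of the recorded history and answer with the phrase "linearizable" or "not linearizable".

linearizable

one valid linearization: #1, #2, #3, #5, #4, #7, #6, #8
step 1: #1 take() → empty — queue <>
step 2: #2 put(60) — queue <60>
step 3: #3 take() → 60 — queue <>
step 4: #5 take() → empty — queue <>
step 5: #4 put(41) — queue <41>
step 6: #7 take() → 41 — queue <>
step 7: #6 take() → empty — queue <>
step 8: #8 take() → empty — queue <>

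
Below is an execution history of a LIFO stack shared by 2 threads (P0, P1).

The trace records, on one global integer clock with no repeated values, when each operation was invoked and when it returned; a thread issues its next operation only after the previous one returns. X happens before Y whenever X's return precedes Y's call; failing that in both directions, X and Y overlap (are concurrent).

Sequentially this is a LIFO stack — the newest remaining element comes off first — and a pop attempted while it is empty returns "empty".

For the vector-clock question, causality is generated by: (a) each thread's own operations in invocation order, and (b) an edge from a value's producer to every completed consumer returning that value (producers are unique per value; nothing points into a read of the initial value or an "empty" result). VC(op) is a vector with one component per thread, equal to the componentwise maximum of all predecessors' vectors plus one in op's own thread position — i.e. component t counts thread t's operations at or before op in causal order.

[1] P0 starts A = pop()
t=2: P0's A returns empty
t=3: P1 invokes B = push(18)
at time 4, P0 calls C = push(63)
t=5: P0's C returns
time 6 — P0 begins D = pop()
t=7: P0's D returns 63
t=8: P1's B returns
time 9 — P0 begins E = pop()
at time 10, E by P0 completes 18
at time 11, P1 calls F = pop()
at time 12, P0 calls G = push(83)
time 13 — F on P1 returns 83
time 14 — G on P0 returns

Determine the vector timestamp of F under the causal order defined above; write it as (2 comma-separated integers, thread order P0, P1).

(5, 2)

B (invocation 3): nothing precedes it; P1's component alone gives (0, 1)
A (invocation 1): nothing precedes it; P0's component alone gives (1, 0)
VC(C, invoked at 4): max of VC(A)=(1, 0), then +1 on thread P0 → (2, 0)
VC(D, invoked at 6): max of VC(C)=(2, 0), then +1 on thread P0 → (3, 0)
VC(E, invoked at 9): max of VC(B)=(0, 1), VC(D)=(3, 0), then +1 on thread P0 → (4, 1)
VC(G, invoked at 12): max of VC(E)=(4, 1), then +1 on thread P0 → (5, 1)
VC(F, invoked at 11): max of VC(B)=(0, 1), VC(G)=(5, 1), then +1 on thread P1 → (5, 2)
target: VC(F) = (5, 2)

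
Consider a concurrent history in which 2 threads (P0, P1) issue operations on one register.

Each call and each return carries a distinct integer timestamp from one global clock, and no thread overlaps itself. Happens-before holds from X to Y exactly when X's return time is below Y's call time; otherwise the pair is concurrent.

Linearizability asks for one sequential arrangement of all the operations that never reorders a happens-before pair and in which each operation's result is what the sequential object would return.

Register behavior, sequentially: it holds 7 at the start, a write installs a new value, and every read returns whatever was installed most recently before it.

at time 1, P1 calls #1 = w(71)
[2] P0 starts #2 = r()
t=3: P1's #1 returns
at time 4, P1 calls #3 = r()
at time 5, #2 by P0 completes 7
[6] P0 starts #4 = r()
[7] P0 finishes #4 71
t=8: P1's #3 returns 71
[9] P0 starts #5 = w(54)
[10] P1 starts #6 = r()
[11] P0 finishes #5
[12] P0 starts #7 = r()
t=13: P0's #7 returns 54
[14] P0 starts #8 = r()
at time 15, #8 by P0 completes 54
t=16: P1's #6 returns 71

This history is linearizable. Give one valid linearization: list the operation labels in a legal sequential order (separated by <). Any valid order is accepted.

#2 < #1 < #3 < #4 < #6 < #5 < #7 < #8

1. #2 r() → 7, leaving value 7
2. #1 w(71), leaving value 71
3. #3 r() → 71, leaving value 71
4. #4 r() → 71, leaving value 71
5. #6 r() → 71, leaving value 71
6. #5 w(54), leaving value 54
7. #7 r() → 54, leaving value 54
8. #8 r() → 54, leaving value 54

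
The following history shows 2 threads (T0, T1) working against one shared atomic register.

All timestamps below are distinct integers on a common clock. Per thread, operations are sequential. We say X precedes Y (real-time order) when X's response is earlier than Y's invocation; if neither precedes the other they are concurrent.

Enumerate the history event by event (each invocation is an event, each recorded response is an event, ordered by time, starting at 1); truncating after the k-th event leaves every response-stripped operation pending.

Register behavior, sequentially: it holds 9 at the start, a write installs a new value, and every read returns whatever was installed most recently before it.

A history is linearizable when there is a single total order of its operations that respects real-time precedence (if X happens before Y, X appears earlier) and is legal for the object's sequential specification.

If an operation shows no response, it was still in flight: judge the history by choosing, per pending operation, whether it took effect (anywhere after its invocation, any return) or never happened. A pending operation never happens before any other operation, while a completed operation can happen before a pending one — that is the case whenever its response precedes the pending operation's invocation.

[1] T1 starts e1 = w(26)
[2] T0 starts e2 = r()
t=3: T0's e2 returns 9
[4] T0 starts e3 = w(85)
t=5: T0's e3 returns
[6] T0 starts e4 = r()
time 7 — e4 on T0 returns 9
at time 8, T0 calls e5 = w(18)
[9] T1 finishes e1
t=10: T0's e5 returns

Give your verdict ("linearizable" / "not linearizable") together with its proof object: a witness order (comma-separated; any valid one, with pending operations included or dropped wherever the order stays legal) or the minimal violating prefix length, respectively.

events 1..6 are fine; event 7 — the response of e4 at time 7 — makes the prefix non-linearizable
exhaustive check: the 3 completed atomic register ops admit one real-time order; illegal
include/drop combinations of the 1 pending operation (e1) were all tried; none helps
one such order, e2, e3, e4 (pending dropped), breaks at step 3 where e4 r() → 9 is illegal

not linearizable — minimal violating prefix: 7 events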